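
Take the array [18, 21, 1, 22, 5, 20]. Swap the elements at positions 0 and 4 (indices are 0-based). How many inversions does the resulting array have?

Positions 0 and 4 hold 18 and 5; after swapping, the array is [5, 21, 1, 22, 18, 20].
Element-by-element contributions:
5: 1
21: 3
1: 0
22: 2
18: 0
20: 0
Sum: 1 + 3 + 0 + 2 + 0 + 0 = 6

Inversions: 6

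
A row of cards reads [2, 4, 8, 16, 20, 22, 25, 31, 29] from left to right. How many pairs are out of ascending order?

1

Element-by-element contributions:
2 → none → 0
4 → none → 0
8 → none → 0
16 → none → 0
20 → none → 0
22 → none → 0
25 → none → 0
31 → 29 → 1
29 → none → 0
Sum: 0 + 0 + 0 + 0 + 0 + 0 + 0 + 1 + 0 = 1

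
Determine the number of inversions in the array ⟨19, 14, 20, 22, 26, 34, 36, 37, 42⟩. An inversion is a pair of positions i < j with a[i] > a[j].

1

Element-by-element contributions:
19 → 14 → 1
14 → none → 0
20 → none → 0
22 → none → 0
26 → none → 0
34 → none → 0
36 → none → 0
37 → none → 0
42 → none → 0
Sum: 1 + 0 + 0 + 0 + 0 + 0 + 0 + 0 + 0 = 1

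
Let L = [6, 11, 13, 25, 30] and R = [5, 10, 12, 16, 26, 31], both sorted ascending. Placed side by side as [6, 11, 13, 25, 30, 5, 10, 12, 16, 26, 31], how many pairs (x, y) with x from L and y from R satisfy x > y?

15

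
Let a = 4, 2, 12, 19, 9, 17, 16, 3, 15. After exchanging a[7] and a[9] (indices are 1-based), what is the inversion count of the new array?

Positions 7 and 9 hold 16 and 15; after swapping, the array is [4, 2, 12, 19, 9, 17, 15, 3, 16].
Element-by-element contributions:
4: 2
2: 0
12: 2
19: 5
9: 1
17: 3
15: 1
3: 0
16: 0
Sum: 2 + 0 + 2 + 5 + 1 + 3 + 1 + 0 + 0 = 14

14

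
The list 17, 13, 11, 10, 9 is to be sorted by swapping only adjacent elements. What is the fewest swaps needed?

Each adjacent swap fixes exactly one inversion, so the minimum swap count equals the number of inversions.
Count inversions — for each element, later elements that are smaller:
17: 13, 11, 10, 9 → 4
13: 11, 10, 9 → 3
11: 10, 9 → 2
10: 9 → 1
9: none → 0
Total inversions: 4 + 3 + 2 + 1 + 0 = 10

10 swaps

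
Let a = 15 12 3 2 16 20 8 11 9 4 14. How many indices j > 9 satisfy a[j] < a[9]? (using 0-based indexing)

The element at index 9 is 4.
Elements after it: 14
None of them are smaller than 4.

0 such elements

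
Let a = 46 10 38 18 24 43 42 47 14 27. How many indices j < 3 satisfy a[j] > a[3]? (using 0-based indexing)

2

The element at index 3 is 18.
Elements before it: 46, 10, 38
Those larger than 18: 46, 38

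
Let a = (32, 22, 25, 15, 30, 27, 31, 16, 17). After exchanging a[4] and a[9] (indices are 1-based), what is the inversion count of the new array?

24

Positions 4 and 9 hold 15 and 17; after swapping, the array is [32, 22, 25, 17, 30, 27, 31, 16, 15].
Count, for each position, how many later elements it exceeds:
32: 8
22: 3
25: 3
17: 2
30: 3
27: 2
31: 2
16: 1
15: 0
Sum: 8 + 3 + 3 + 2 + 3 + 2 + 2 + 1 + 0 = 24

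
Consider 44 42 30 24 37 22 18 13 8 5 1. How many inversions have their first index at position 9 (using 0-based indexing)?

1

The element at index 9 is 5.
Elements after it: 1
Those smaller than 5: 1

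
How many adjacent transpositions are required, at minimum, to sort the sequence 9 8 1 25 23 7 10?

The minimum number of adjacent swaps to sort an array equals its inversion count, since every such swap removes exactly one inversion.
Count inversions — for each element, later elements that are smaller:
9: 8, 1, 7 → 3
8: 1, 7 → 2
1: none → 0
25: 23, 7, 10 → 3
23: 7, 10 → 2
7: none → 0
10: none → 0
Total inversions: 3 + 2 + 0 + 3 + 2 + 0 + 0 = 10

10 adjacent swaps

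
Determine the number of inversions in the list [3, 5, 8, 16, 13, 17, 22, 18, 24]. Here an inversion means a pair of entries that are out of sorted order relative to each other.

For each element, count later entries that are smaller:
3 → none → 0
5 → none → 0
8 → none → 0
16 → 13 → 1
13 → none → 0
17 → none → 0
22 → 18 → 1
18 → none → 0
24 → none → 0
Sum: 0 + 0 + 0 + 1 + 0 + 0 + 1 + 0 + 0 = 2

2 out-of-order pairs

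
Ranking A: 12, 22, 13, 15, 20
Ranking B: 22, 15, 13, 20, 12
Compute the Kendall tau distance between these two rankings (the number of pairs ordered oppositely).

5

Assign each item its position (1..5) in the first ordering, then rewrite the second ordering as that position sequence:
positions: 12→1, 22→2, 13→3, 15→4, 20→5
second ordering as positions: [2, 4, 3, 5, 1]
Discordant pairs = inversions in this position sequence.
2: 1 → 1
4: 3, 1 → 2
3: 1 → 1
5: 1 → 1
1: 0
Total: 1 + 2 + 1 + 1 + 0 = 5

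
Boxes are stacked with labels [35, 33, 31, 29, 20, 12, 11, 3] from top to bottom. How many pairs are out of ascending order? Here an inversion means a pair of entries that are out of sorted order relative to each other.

There are 28 inversions.

Element-by-element contributions:
35: 7
33: 6
31: 5
29: 4
20: 3
12: 2
11: 1
3: 0
Sum: 7 + 6 + 5 + 4 + 3 + 2 + 1 + 0 = 28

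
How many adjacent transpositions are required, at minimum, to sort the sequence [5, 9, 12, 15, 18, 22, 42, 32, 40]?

2 swaps

Each adjacent swap fixes exactly one inversion, so the minimum swap count equals the number of inversions.
Count inversions — for each element, later elements that are smaller:
5: none → 0
9: none → 0
12: none → 0
15: none → 0
18: none → 0
22: none → 0
42: 32, 40 → 2
32: none → 0
40: none → 0
Total inversions: 0 + 0 + 0 + 0 + 0 + 0 + 2 + 0 + 0 = 2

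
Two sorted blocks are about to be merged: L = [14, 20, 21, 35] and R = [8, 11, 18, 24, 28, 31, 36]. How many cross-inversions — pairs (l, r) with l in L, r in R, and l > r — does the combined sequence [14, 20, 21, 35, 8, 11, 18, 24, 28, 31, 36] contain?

For each element r of the right run, count left-run elements greater than r:
r = 8: 14, 20, 21, 35 → 4
r = 11: 14, 20, 21, 35 → 4
r = 18: 20, 21, 35 → 3
r = 24: 35 → 1
r = 28: 35 → 1
r = 31: 35 → 1
r = 36: none → 0
Cross-inversions: 4 + 4 + 3 + 1 + 1 + 1 + 0 = 14

14 split inversions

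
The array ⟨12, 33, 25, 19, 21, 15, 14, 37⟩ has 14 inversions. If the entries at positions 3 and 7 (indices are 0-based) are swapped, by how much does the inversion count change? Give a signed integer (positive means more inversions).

Positions 3 and 7 hold 19 and 37; after swapping, the array is [12, 33, 25, 37, 21, 15, 14, 19].
Element-by-element contributions:
12: 0
33: 5
25: 4
37: 4
21: 3
15: 1
14: 0
19: 0
Sum: 0 + 5 + 4 + 4 + 3 + 1 + 0 + 0 = 17
Change: 17 − 14 = +3

+3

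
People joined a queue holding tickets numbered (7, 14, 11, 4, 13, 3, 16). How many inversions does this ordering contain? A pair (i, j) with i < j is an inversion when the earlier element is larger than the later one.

10 inversions

Out-of-order index pairs (1-indexed):
(1,4): 7 > 4
(1,6): 7 > 3
(2,3): 14 > 11
(2,4): 14 > 4
(2,5): 14 > 13
(2,6): 14 > 3
(3,4): 11 > 4
(3,6): 11 > 3
(4,6): 4 > 3
(5,6): 13 > 3
That's 10 pairs.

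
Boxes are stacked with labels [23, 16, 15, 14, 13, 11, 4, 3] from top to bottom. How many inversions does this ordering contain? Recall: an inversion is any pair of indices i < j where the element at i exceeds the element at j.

Sweep left to right; for each value list the smaller values that follow it:
23 → 16, 15, 14, 13, 11, 4, 3 → 7
16 → 15, 14, 13, 11, 4, 3 → 6
15 → 14, 13, 11, 4, 3 → 5
14 → 13, 11, 4, 3 → 4
13 → 11, 4, 3 → 3
11 → 4, 3 → 2
4 → 3 → 1
3 → none → 0
Sum: 7 + 6 + 5 + 4 + 3 + 2 + 1 + 0 = 28

28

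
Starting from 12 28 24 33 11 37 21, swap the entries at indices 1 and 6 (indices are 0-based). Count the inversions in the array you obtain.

6 inversions

Positions 1 and 6 hold 28 and 21; after swapping, the array is [12, 21, 24, 33, 11, 37, 28].
For each element, count later entries that are smaller:
12: 1
21: 1
24: 1
33: 2
11: 0
37: 1
28: 0
Sum: 1 + 1 + 1 + 2 + 0 + 1 + 0 = 6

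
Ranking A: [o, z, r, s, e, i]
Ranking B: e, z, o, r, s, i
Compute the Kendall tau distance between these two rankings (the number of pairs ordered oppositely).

5 discordant pairs

Assign each item its position (1..6) in the first ordering, then rewrite the second ordering as that position sequence:
positions: o→1, z→2, r→3, s→4, e→5, i→6
second ordering as positions: [5, 2, 1, 3, 4, 6]
Discordant pairs = inversions in this position sequence.
5: 2, 1, 3, 4 → 4
2: 1 → 1
1: 0
3: 0
4: 0
6: 0
Total: 4 + 1 + 0 + 0 + 0 + 0 = 5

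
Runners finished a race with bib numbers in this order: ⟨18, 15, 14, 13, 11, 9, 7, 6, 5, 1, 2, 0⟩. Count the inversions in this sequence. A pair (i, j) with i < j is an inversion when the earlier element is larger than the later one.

Element-by-element contributions:
18: 11
15: 10
14: 9
13: 8
11: 7
9: 6
7: 5
6: 4
5: 3
1: 1
2: 1
0: 0
Sum: 11 + 10 + 9 + 8 + 7 + 6 + 5 + 4 + 3 + 1 + 1 + 0 = 65

Out-of-order pairs: 65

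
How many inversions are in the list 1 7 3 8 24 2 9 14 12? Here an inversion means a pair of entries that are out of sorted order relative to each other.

9

Element-by-element contributions:
1: 0
7: 2
3: 1
8: 1
24: 4
2: 0
9: 0
14: 1
12: 0
Sum: 0 + 2 + 1 + 1 + 4 + 0 + 0 + 1 + 0 = 9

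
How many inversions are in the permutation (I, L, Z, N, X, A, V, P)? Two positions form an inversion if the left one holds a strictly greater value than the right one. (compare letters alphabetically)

12

Sweep left to right; for each value list the smaller values that follow it:
I: 1
L: 1
Z: 5
N: 1
X: 3
A: 0
V: 1
P: 0
Sum: 1 + 1 + 5 + 1 + 3 + 0 + 1 + 0 = 12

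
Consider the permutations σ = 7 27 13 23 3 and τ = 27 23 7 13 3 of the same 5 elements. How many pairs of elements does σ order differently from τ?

Assign each item its position (1..5) in the first ordering, then rewrite the second ordering as that position sequence:
positions: 7→1, 27→2, 13→3, 23→4, 3→5
second ordering as positions: [2, 4, 1, 3, 5]
Discordant pairs = inversions in this position sequence.
2: 1 → 1
4: 1, 3 → 2
1: 0
3: 0
5: 0
Total: 1 + 2 + 0 + 0 + 0 = 3

3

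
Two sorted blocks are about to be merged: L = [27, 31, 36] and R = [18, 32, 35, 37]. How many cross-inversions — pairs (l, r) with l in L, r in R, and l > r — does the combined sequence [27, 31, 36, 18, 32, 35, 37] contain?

Take each right-half value and tally the left-half values above it:
r = 18: 27, 31, 36 → 3
r = 32: 36 → 1
r = 35: 36 → 1
r = 37: none → 0
Cross-inversions: 3 + 1 + 1 + 0 = 5

5 cross-inversions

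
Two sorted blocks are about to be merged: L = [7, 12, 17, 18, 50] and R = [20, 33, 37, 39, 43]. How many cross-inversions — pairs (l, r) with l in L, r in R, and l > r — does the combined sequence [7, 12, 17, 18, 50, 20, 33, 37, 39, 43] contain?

5 split inversions

For each element r of the right run, count left-run elements greater than r:
r = 20: 50 → 1
r = 33: 50 → 1
r = 37: 50 → 1
r = 39: 50 → 1
r = 43: 50 → 1
Cross-inversions: 1 + 1 + 1 + 1 + 1 = 5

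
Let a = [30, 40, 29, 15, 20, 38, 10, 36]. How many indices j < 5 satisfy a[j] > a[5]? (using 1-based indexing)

3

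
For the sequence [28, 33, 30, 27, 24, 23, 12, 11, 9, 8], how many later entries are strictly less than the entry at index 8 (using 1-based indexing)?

2 such elements

The element at index 8 is 11.
Elements after it: 9, 8
Those smaller than 11: 9, 8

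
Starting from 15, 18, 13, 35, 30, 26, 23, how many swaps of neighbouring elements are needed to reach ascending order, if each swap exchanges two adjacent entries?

8

Each adjacent swap fixes exactly one inversion, so the minimum swap count equals the number of inversions.
Count inversions — for each element, later elements that are smaller:
15: 13 → 1
18: 13 → 1
13: none → 0
35: 30, 26, 23 → 3
30: 26, 23 → 2
26: 23 → 1
23: none → 0
Total inversions: 1 + 1 + 0 + 3 + 2 + 1 + 0 = 8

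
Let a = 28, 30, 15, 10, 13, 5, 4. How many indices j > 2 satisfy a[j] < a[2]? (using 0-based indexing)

4 such elements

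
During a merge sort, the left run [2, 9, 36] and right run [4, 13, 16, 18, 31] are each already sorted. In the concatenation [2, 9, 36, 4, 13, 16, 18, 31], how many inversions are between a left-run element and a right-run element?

For each element r of the right run, count left-run elements greater than r:
r = 4: 9, 36 → 2
r = 13: 36 → 1
r = 16: 36 → 1
r = 18: 36 → 1
r = 31: 36 → 1
Cross-inversions: 2 + 1 + 1 + 1 + 1 = 6

6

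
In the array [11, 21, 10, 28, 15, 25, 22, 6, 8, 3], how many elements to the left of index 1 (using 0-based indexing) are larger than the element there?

0

The element at index 1 is 21.
Elements before it: 11
None of them are larger than 21.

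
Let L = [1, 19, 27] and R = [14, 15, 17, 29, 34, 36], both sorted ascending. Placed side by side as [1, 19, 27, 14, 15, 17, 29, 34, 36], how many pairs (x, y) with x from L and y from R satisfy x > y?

6

Count, for every r in R, how many entries of L exceed r:
r = 14: 19, 27 → 2
r = 15: 19, 27 → 2
r = 17: 19, 27 → 2
r = 29: none → 0
r = 34: none → 0
r = 36: none → 0
Cross-inversions: 2 + 2 + 2 + 0 + 0 + 0 = 6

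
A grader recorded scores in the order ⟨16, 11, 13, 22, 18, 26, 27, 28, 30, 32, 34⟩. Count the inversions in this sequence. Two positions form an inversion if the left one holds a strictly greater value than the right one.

3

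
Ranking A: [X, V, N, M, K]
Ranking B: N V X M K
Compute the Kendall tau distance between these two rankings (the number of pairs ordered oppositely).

3 discordant pairs

Assign each item its position (1..5) in the first ordering, then rewrite the second ordering as that position sequence:
positions: X→1, V→2, N→3, M→4, K→5
second ordering as positions: [3, 2, 1, 4, 5]
Discordant pairs = inversions in this position sequence.
3: 2, 1 → 2
2: 1 → 1
1: 0
4: 0
5: 0
Total: 2 + 1 + 0 + 0 + 0 = 3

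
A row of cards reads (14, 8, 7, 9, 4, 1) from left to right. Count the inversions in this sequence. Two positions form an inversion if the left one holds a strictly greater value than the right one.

13 inversions

For each element, count later entries that are smaller:
14 → 8, 7, 9, 4, 1 → 5
8 → 7, 4, 1 → 3
7 → 4, 1 → 2
9 → 4, 1 → 2
4 → 1 → 1
1 → none → 0
Sum: 5 + 3 + 2 + 2 + 1 + 0 = 13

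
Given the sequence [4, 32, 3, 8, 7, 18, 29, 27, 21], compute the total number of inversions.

Count, for each position, how many later elements it exceeds:
4: 1
32: 7
3: 0
8: 1
7: 0
18: 0
29: 2
27: 1
21: 0
Sum: 1 + 7 + 0 + 1 + 0 + 0 + 2 + 1 + 0 = 12

12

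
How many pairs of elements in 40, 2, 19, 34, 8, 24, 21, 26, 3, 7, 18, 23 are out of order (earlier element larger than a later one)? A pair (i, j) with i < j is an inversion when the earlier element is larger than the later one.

Sweep left to right; for each value list the smaller values that follow it:
40 → 2, 19, 34, 8, 24, 21, 26, 3, 7, 18, 23 → 11
2 → none → 0
19 → 8, 3, 7, 18 → 4
34 → 8, 24, 21, 26, 3, 7, 18, 23 → 8
8 → 3, 7 → 2
24 → 21, 3, 7, 18, 23 → 5
21 → 3, 7, 18 → 3
26 → 3, 7, 18, 23 → 4
3 → none → 0
7 → none → 0
18 → none → 0
23 → none → 0
Sum: 11 + 0 + 4 + 8 + 2 + 5 + 3 + 4 + 0 + 0 + 0 + 0 = 37

There are 37 inversions.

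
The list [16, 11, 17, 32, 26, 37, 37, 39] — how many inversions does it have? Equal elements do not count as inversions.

2

Element-by-element contributions:
16 → 11 → 1
11 → none → 0
17 → none → 0
32 → 26 → 1
26 → none → 0
37 → none → 0
37 → none → 0
39 → none → 0
Sum: 1 + 0 + 0 + 1 + 0 + 0 + 0 + 0 = 2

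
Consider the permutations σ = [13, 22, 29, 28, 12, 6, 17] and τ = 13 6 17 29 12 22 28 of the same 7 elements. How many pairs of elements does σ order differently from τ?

There are 11 discordant pairs.

Assign each item its position (1..7) in the first ordering, then rewrite the second ordering as that position sequence:
positions: 13→1, 22→2, 29→3, 28→4, 12→5, 6→6, 17→7
second ordering as positions: [1, 6, 7, 3, 5, 2, 4]
Discordant pairs = inversions in this position sequence.
1: 0
6: 3, 5, 2, 4 → 4
7: 3, 5, 2, 4 → 4
3: 2 → 1
5: 2, 4 → 2
2: 0
4: 0
Total: 0 + 4 + 4 + 1 + 2 + 0 + 0 = 11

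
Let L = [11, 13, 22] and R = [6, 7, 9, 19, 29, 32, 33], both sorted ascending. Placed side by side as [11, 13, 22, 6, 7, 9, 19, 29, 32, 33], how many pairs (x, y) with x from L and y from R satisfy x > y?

10 split inversions

Count, for every r in R, how many entries of L exceed r:
r = 6: 11, 13, 22 → 3
r = 7: 11, 13, 22 → 3
r = 9: 11, 13, 22 → 3
r = 19: 22 → 1
r = 29: none → 0
r = 32: none → 0
r = 33: none → 0
Cross-inversions: 3 + 3 + 3 + 1 + 0 + 0 + 0 = 10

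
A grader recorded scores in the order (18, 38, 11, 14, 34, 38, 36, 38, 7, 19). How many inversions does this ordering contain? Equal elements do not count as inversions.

Inversions: 20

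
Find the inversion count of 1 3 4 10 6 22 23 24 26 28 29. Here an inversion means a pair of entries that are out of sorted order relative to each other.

1 inversion

For each element, count later entries that are smaller:
1: 0
3: 0
4: 0
10: 1
6: 0
22: 0
23: 0
24: 0
26: 0
28: 0
29: 0
Sum: 0 + 0 + 0 + 1 + 0 + 0 + 0 + 0 + 0 + 0 + 0 = 1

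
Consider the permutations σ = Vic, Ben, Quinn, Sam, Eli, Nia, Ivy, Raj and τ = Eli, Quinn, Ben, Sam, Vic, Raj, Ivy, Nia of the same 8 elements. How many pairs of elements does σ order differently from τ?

11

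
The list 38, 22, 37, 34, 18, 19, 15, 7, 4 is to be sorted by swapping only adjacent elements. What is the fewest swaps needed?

Each adjacent swap fixes exactly one inversion, so the minimum swap count equals the number of inversions.
Count inversions — for each element, later elements that are smaller:
38: 22, 37, 34, 18, 19, 15, 7, 4 → 8
22: 18, 19, 15, 7, 4 → 5
37: 34, 18, 19, 15, 7, 4 → 6
34: 18, 19, 15, 7, 4 → 5
18: 15, 7, 4 → 3
19: 15, 7, 4 → 3
15: 7, 4 → 2
7: 4 → 1
4: none → 0
Total inversions: 8 + 5 + 6 + 5 + 3 + 3 + 2 + 1 + 0 = 33

33 swaps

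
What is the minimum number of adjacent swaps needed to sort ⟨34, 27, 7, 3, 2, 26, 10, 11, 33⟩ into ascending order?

19

Minimum adjacent swaps = number of inversions (each swap of adjacent out-of-order elements removes one inversion and no swap can remove more).
Count inversions — for each element, later elements that are smaller:
34: 27, 7, 3, 2, 26, 10, 11, 33 → 8
27: 7, 3, 2, 26, 10, 11 → 6
7: 3, 2 → 2
3: 2 → 1
2: none → 0
26: 10, 11 → 2
10: none → 0
11: none → 0
33: none → 0
Total inversions: 8 + 6 + 2 + 1 + 0 + 2 + 0 + 0 + 0 = 19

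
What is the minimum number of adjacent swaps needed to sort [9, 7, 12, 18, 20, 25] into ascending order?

1

The minimum number of adjacent swaps to sort an array equals its inversion count, since every such swap removes exactly one inversion.
Count inversions — for each element, later elements that are smaller:
9: 7 → 1
7: none → 0
12: none → 0
18: none → 0
20: none → 0
25: none → 0
Total inversions: 1 + 0 + 0 + 0 + 0 + 0 = 1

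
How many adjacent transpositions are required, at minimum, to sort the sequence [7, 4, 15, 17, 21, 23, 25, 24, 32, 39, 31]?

4 adjacent swaps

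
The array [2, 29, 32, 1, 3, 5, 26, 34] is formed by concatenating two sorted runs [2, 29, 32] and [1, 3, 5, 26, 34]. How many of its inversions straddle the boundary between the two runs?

Count, for every r in R, how many entries of L exceed r:
r = 1: 2, 29, 32 → 3
r = 3: 29, 32 → 2
r = 5: 29, 32 → 2
r = 26: 29, 32 → 2
r = 34: none → 0
Cross-inversions: 3 + 2 + 2 + 2 + 0 = 9

9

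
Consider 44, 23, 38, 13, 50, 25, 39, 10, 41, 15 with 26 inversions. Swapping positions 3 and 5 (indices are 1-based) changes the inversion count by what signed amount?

Positions 3 and 5 hold 38 and 50; after swapping, the array is [44, 23, 50, 13, 38, 25, 39, 10, 41, 15].
Sweep left to right; for each value list the smaller values that follow it:
44: 8
23: 3
50: 7
13: 1
38: 3
25: 2
39: 2
10: 0
41: 1
15: 0
Sum: 8 + 3 + 7 + 1 + 3 + 2 + 2 + 0 + 1 + 0 = 27
Change: 27 − 26 = +1

+1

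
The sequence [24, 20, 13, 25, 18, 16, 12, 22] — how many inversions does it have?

18

For each element, count later entries that are smaller:
24 → 20, 13, 18, 16, 12, 22 → 6
20 → 13, 18, 16, 12 → 4
13 → 12 → 1
25 → 18, 16, 12, 22 → 4
18 → 16, 12 → 2
16 → 12 → 1
12 → none → 0
22 → none → 0
Sum: 6 + 4 + 1 + 4 + 2 + 1 + 0 + 0 = 18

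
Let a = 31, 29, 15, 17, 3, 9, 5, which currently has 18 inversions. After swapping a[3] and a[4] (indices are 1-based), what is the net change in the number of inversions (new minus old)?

+1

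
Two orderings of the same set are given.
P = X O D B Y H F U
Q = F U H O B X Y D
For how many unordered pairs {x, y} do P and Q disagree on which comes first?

Assign each item its position (1..8) in the first ordering, then rewrite the second ordering as that position sequence:
positions: X→1, O→2, D→3, B→4, Y→5, H→6, F→7, U→8
second ordering as positions: [7, 8, 6, 2, 4, 1, 5, 3]
Discordant pairs = inversions in this position sequence.
7: 6, 2, 4, 1, 5, 3 → 6
8: 6, 2, 4, 1, 5, 3 → 6
6: 2, 4, 1, 5, 3 → 5
2: 1 → 1
4: 1, 3 → 2
1: 0
5: 3 → 1
3: 0
Total: 6 + 6 + 5 + 1 + 2 + 0 + 1 + 0 = 21

21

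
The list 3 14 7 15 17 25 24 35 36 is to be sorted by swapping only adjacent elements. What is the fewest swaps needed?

2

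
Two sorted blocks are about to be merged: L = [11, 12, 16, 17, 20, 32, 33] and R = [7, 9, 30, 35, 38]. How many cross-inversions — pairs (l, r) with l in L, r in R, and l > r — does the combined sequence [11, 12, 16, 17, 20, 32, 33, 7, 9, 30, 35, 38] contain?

16

Take each right-half value and tally the left-half values above it:
r = 7: 11, 12, 16, 17, 20, 32, 33 → 7
r = 9: 11, 12, 16, 17, 20, 32, 33 → 7
r = 30: 32, 33 → 2
r = 35: none → 0
r = 38: none → 0
Cross-inversions: 7 + 7 + 2 + 0 + 0 = 16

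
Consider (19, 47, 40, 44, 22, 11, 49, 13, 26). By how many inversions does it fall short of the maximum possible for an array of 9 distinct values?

16 inversions short

Maximum inversions for 9 distinct elements is C(9, 2) = 9·8/2 = 36.
Current inversions — for each element, count later smaller elements:
19: 2
47: 6
40: 4
44: 4
22: 2
11: 0
49: 2
13: 0
26: 0
Current total: 2 + 6 + 4 + 4 + 2 + 0 + 2 + 0 + 0 = 20
Shortfall: 36 − 20 = 16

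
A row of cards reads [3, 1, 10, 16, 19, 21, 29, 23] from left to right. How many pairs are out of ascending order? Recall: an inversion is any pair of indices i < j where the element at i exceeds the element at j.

There are 2 inversions.

Count, for each position, how many later elements it exceeds:
3: 1
1: 0
10: 0
16: 0
19: 0
21: 0
29: 1
23: 0
Sum: 1 + 0 + 0 + 0 + 0 + 0 + 1 + 0 = 2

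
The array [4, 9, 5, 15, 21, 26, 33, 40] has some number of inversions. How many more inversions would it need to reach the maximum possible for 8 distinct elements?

Maximum inversions for 8 distinct elements is C(8, 2) = 8·7/2 = 28.
Current inversions — for each element, count later smaller elements:
4: 0
9: 1
5: 0
15: 0
21: 0
26: 0
33: 0
40: 0
Current total: 0 + 1 + 0 + 0 + 0 + 0 + 0 + 0 = 1
Shortfall: 28 − 1 = 27

27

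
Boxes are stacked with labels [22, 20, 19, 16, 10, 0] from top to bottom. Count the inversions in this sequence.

For each element, count later entries that are smaller:
22 → 20, 19, 16, 10, 0 → 5
20 → 19, 16, 10, 0 → 4
19 → 16, 10, 0 → 3
16 → 10, 0 → 2
10 → 0 → 1
0 → none → 0
Sum: 5 + 4 + 3 + 2 + 1 + 0 = 15

Inversions: 15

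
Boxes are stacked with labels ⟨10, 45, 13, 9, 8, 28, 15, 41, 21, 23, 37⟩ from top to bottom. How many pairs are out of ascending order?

Sweep left to right; for each value list the smaller values that follow it:
10 → 9, 8 → 2
45 → 13, 9, 8, 28, 15, 41, 21, 23, 37 → 9
13 → 9, 8 → 2
9 → 8 → 1
8 → none → 0
28 → 15, 21, 23 → 3
15 → none → 0
41 → 21, 23, 37 → 3
21 → none → 0
23 → none → 0
37 → none → 0
Sum: 2 + 9 + 2 + 1 + 0 + 3 + 0 + 3 + 0 + 0 + 0 = 20

20 inversions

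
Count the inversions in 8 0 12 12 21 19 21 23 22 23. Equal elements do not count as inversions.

Sweep left to right; for each value list the smaller values that follow it:
8: 1
0: 0
12: 0
12: 0
21: 1
19: 0
21: 0
23: 1
22: 0
23: 0
Sum: 1 + 0 + 0 + 0 + 1 + 0 + 0 + 1 + 0 + 0 = 3

Inversions: 3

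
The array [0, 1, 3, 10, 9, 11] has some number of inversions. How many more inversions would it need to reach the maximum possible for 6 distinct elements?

14

Maximum inversions for 6 distinct elements is C(6, 2) = 6·5/2 = 15.
Current inversions — for each element, count later smaller elements:
0: 0
1: 0
3: 0
10: 1
9: 0
11: 0
Current total: 0 + 0 + 0 + 1 + 0 + 0 = 1
Shortfall: 15 − 1 = 14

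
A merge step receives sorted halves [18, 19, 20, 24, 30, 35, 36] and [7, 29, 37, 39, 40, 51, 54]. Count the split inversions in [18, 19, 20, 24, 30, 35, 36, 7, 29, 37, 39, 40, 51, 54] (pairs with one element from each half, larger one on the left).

10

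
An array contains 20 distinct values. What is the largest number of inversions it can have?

A reversed (strictly descending) arrangement makes every pair an inversion, giving C(20, 2) inversions.
C(20, 2) = 20·19/2 = 190

190 inversions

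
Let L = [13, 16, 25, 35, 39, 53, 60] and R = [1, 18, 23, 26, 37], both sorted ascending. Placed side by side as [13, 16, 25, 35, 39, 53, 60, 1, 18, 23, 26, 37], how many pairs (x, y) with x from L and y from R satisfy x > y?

24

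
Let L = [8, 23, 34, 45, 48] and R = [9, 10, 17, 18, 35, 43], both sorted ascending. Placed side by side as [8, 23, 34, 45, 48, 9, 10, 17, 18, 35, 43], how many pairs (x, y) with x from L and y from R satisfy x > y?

20 split inversions

For each element r of the right run, count left-run elements greater than r:
r = 9: 23, 34, 45, 48 → 4
r = 10: 23, 34, 45, 48 → 4
r = 17: 23, 34, 45, 48 → 4
r = 18: 23, 34, 45, 48 → 4
r = 35: 45, 48 → 2
r = 43: 45, 48 → 2
Cross-inversions: 4 + 4 + 4 + 4 + 2 + 2 = 20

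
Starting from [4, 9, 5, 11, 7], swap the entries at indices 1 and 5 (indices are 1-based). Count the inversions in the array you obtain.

Positions 1 and 5 hold 4 and 7; after swapping, the array is [7, 9, 5, 11, 4].
Element-by-element contributions:
7 → 5, 4 → 2
9 → 5, 4 → 2
5 → 4 → 1
11 → 4 → 1
4 → none → 0
Sum: 2 + 2 + 1 + 1 + 0 = 6

6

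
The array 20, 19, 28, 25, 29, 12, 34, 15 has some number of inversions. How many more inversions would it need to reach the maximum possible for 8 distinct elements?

15

Maximum inversions for 8 distinct elements is C(8, 2) = 8·7/2 = 28.
Current inversions — for each element, count later smaller elements:
20: 3
19: 2
28: 3
25: 2
29: 2
12: 0
34: 1
15: 0
Current total: 3 + 2 + 3 + 2 + 2 + 0 + 1 + 0 = 13
Shortfall: 28 − 13 = 15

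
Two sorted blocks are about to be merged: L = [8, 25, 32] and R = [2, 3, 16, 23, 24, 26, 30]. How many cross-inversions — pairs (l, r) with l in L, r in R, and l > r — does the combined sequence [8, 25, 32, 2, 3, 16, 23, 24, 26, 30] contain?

There are 14 cross-inversions.

Count, for every r in R, how many entries of L exceed r:
r = 2: 8, 25, 32 → 3
r = 3: 8, 25, 32 → 3
r = 16: 25, 32 → 2
r = 23: 25, 32 → 2
r = 24: 25, 32 → 2
r = 26: 32 → 1
r = 30: 32 → 1
Cross-inversions: 3 + 3 + 2 + 2 + 2 + 1 + 1 = 14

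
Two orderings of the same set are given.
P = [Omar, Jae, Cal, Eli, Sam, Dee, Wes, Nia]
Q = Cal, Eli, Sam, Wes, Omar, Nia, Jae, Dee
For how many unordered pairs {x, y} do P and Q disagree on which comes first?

11 disagreeing pairs

Assign each item its position (1..8) in the first ordering, then rewrite the second ordering as that position sequence:
positions: Omar→1, Jae→2, Cal→3, Eli→4, Sam→5, Dee→6, Wes→7, Nia→8
second ordering as positions: [3, 4, 5, 7, 1, 8, 2, 6]
Discordant pairs = inversions in this position sequence.
3: 1, 2 → 2
4: 1, 2 → 2
5: 1, 2 → 2
7: 1, 2, 6 → 3
1: 0
8: 2, 6 → 2
2: 0
6: 0
Total: 2 + 2 + 2 + 3 + 0 + 2 + 0 + 0 = 11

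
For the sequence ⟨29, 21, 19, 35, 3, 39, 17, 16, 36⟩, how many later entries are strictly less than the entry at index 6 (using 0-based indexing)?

1 such element

The element at index 6 is 17.
Elements after it: 16, 36
Those smaller than 17: 16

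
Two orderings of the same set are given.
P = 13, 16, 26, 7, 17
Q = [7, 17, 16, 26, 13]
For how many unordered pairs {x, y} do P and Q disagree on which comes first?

8 disagreeing pairs

Assign each item its position (1..5) in the first ordering, then rewrite the second ordering as that position sequence:
positions: 13→1, 16→2, 26→3, 7→4, 17→5
second ordering as positions: [4, 5, 2, 3, 1]
Discordant pairs = inversions in this position sequence.
4: 2, 3, 1 → 3
5: 2, 3, 1 → 3
2: 1 → 1
3: 1 → 1
1: 0
Total: 3 + 3 + 1 + 1 + 0 = 8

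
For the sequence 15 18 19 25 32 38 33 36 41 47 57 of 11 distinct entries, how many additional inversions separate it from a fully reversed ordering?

53 inversions short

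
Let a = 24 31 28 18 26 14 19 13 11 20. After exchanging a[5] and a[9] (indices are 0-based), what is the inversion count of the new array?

37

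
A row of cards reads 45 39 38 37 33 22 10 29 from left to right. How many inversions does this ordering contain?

26

Count, for each position, how many later elements it exceeds:
45: 7
39: 6
38: 5
37: 4
33: 3
22: 1
10: 0
29: 0
Sum: 7 + 6 + 5 + 4 + 3 + 1 + 0 + 0 = 26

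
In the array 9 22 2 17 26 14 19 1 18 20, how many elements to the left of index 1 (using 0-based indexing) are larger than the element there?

0 such elements

The element at index 1 is 22.
Elements before it: 9
None of them are larger than 22.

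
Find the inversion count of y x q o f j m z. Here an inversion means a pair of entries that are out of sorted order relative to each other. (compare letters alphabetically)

Count, for each position, how many later elements it exceeds:
y → x, q, o, f, j, m → 6
x → q, o, f, j, m → 5
q → o, f, j, m → 4
o → f, j, m → 3
f → none → 0
j → none → 0
m → none → 0
z → none → 0
Sum: 6 + 5 + 4 + 3 + 0 + 0 + 0 + 0 = 18

18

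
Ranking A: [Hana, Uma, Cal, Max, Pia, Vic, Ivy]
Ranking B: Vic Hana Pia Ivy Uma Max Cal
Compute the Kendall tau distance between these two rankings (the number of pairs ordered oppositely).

Assign each item its position (1..7) in the first ordering, then rewrite the second ordering as that position sequence:
positions: Hana→1, Uma→2, Cal→3, Max→4, Pia→5, Vic→6, Ivy→7
second ordering as positions: [6, 1, 5, 7, 2, 4, 3]
Discordant pairs = inversions in this position sequence.
6: 1, 5, 2, 4, 3 → 5
1: 0
5: 2, 4, 3 → 3
7: 2, 4, 3 → 3
2: 0
4: 3 → 1
3: 0
Total: 5 + 0 + 3 + 3 + 0 + 1 + 0 = 12

12 discordant pairs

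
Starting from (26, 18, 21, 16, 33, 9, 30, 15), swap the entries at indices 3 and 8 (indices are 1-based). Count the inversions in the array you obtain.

Positions 3 and 8 hold 21 and 15; after swapping, the array is [26, 18, 15, 16, 33, 9, 30, 21].
Element-by-element contributions:
26 → 18, 15, 16, 9, 21 → 5
18 → 15, 16, 9 → 3
15 → 9 → 1
16 → 9 → 1
33 → 9, 30, 21 → 3
9 → none → 0
30 → 21 → 1
21 → none → 0
Sum: 5 + 3 + 1 + 1 + 3 + 0 + 1 + 0 = 14

There are 14 inversions.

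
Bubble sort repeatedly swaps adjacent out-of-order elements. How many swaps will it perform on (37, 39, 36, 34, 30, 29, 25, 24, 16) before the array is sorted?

35 swaps

Minimum adjacent swaps = number of inversions (each swap of adjacent out-of-order elements removes one inversion and no swap can remove more).
Count inversions — for each element, later elements that are smaller:
37: 36, 34, 30, 29, 25, 24, 16 → 7
39: 36, 34, 30, 29, 25, 24, 16 → 7
36: 34, 30, 29, 25, 24, 16 → 6
34: 30, 29, 25, 24, 16 → 5
30: 29, 25, 24, 16 → 4
29: 25, 24, 16 → 3
25: 24, 16 → 2
24: 16 → 1
16: none → 0
Total inversions: 7 + 7 + 6 + 5 + 4 + 3 + 2 + 1 + 0 = 35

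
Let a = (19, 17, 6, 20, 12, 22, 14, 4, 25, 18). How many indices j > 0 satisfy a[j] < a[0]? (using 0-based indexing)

The element at index 0 is 19.
Elements after it: 17, 6, 20, 12, 22, 14, 4, 25, 18
Those smaller than 19: 17, 6, 12, 14, 4, 18

6 such elements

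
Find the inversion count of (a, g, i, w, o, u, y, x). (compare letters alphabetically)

Out-of-order pairs: 3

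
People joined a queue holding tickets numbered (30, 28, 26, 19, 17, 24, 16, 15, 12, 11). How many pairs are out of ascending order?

43 inversions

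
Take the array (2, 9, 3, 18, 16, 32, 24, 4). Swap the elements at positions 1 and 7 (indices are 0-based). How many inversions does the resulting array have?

7 inversions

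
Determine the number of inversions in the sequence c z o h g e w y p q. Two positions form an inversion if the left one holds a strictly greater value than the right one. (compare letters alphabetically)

Sweep left to right; for each value list the smaller values that follow it:
c: 0
z: 8
o: 3
h: 2
g: 1
e: 0
w: 2
y: 2
p: 0
q: 0
Sum: 0 + 8 + 3 + 2 + 1 + 0 + 2 + 2 + 0 + 0 = 18

There are 18 inversions.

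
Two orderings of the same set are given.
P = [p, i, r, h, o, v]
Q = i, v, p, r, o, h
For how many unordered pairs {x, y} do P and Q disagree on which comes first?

Disagreeing pairs: 6

Assign each item its position (1..6) in the first ordering, then rewrite the second ordering as that position sequence:
positions: p→1, i→2, r→3, h→4, o→5, v→6
second ordering as positions: [2, 6, 1, 3, 5, 4]
Discordant pairs = inversions in this position sequence.
2: 1 → 1
6: 1, 3, 5, 4 → 4
1: 0
3: 0
5: 4 → 1
4: 0
Total: 1 + 4 + 0 + 0 + 1 + 0 = 6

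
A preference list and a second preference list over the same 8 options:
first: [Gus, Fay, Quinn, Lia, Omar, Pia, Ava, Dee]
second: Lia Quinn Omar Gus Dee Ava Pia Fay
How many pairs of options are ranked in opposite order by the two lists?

There are 13 pairs.

Assign each item its position (1..8) in the first ordering, then rewrite the second ordering as that position sequence:
positions: Gus→1, Fay→2, Quinn→3, Lia→4, Omar→5, Pia→6, Ava→7, Dee→8
second ordering as positions: [4, 3, 5, 1, 8, 7, 6, 2]
Discordant pairs = inversions in this position sequence.
4: 3, 1, 2 → 3
3: 1, 2 → 2
5: 1, 2 → 2
1: 0
8: 7, 6, 2 → 3
7: 6, 2 → 2
6: 2 → 1
2: 0
Total: 3 + 2 + 2 + 0 + 3 + 2 + 1 + 0 = 13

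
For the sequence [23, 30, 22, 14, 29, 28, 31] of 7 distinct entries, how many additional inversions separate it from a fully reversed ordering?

Maximum inversions for 7 distinct elements is C(7, 2) = 7·6/2 = 21.
Current inversions — for each element, count later smaller elements:
23: 2
30: 4
22: 1
14: 0
29: 1
28: 0
31: 0
Current total: 2 + 4 + 1 + 0 + 1 + 0 + 0 = 8
Shortfall: 21 − 8 = 13

13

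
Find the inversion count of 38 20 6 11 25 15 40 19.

13 inversions

Count, for each position, how many later elements it exceeds:
38 → 20, 6, 11, 25, 15, 19 → 6
20 → 6, 11, 15, 19 → 4
6 → none → 0
11 → none → 0
25 → 15, 19 → 2
15 → none → 0
40 → 19 → 1
19 → none → 0
Sum: 6 + 4 + 0 + 0 + 2 + 0 + 1 + 0 = 13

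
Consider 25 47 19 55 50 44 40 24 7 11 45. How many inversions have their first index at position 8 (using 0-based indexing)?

The element at index 8 is 7.
Elements after it: 11, 45
None of them are smaller than 7.

0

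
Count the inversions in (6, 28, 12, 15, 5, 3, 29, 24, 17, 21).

Element-by-element contributions:
6: 2
28: 7
12: 2
15: 2
5: 1
3: 0
29: 3
24: 2
17: 0
21: 0
Sum: 2 + 7 + 2 + 2 + 1 + 0 + 3 + 2 + 0 + 0 = 19

19 out-of-order pairs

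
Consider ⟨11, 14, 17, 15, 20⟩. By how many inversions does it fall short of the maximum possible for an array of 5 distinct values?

9

Maximum inversions for 5 distinct elements is C(5, 2) = 5·4/2 = 10.
Current inversions — for each element, count later smaller elements:
11: 0
14: 0
17: 1
15: 0
20: 0
Current total: 0 + 0 + 1 + 0 + 0 = 1
Shortfall: 10 − 1 = 9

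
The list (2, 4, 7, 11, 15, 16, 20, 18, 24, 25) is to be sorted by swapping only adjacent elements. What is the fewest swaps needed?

The minimum number of adjacent swaps to sort an array equals its inversion count, since every such swap removes exactly one inversion.
Count inversions — for each element, later elements that are smaller:
2: none → 0
4: none → 0
7: none → 0
11: none → 0
15: none → 0
16: none → 0
20: 18 → 1
18: none → 0
24: none → 0
25: none → 0
Total inversions: 0 + 0 + 0 + 0 + 0 + 0 + 1 + 0 + 0 + 0 = 1

1 adjacent swap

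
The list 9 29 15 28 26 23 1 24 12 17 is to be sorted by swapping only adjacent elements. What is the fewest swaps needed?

27

Each adjacent swap fixes exactly one inversion, so the minimum swap count equals the number of inversions.
Count inversions — for each element, later elements that are smaller:
9: 1 → 1
29: 15, 28, 26, 23, 1, 24, 12, 17 → 8
15: 1, 12 → 2
28: 26, 23, 1, 24, 12, 17 → 6
26: 23, 1, 24, 12, 17 → 5
23: 1, 12, 17 → 3
1: none → 0
24: 12, 17 → 2
12: none → 0
17: none → 0
Total inversions: 1 + 8 + 2 + 6 + 5 + 3 + 0 + 2 + 0 + 0 = 27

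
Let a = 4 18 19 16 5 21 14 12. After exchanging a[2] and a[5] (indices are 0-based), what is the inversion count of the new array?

15 inversions

Positions 2 and 5 hold 19 and 21; after swapping, the array is [4, 18, 21, 16, 5, 19, 14, 12].
Count, for each position, how many later elements it exceeds:
4 → none → 0
18 → 16, 5, 14, 12 → 4
21 → 16, 5, 19, 14, 12 → 5
16 → 5, 14, 12 → 3
5 → none → 0
19 → 14, 12 → 2
14 → 12 → 1
12 → none → 0
Sum: 0 + 4 + 5 + 3 + 0 + 2 + 1 + 0 = 15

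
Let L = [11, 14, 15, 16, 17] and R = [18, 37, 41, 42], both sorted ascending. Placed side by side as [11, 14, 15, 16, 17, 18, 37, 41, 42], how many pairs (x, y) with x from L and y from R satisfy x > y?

0

Take each right-half value and tally the left-half values above it:
r = 18: none → 0
r = 37: none → 0
r = 41: none → 0
r = 42: none → 0
Cross-inversions: 0 + 0 + 0 + 0 = 0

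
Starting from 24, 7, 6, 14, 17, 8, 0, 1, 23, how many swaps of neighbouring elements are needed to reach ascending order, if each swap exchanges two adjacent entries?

The minimum number of adjacent swaps to sort an array equals its inversion count, since every such swap removes exactly one inversion.
Count inversions — for each element, later elements that are smaller:
24: 7, 6, 14, 17, 8, 0, 1, 23 → 8
7: 6, 0, 1 → 3
6: 0, 1 → 2
14: 8, 0, 1 → 3
17: 8, 0, 1 → 3
8: 0, 1 → 2
0: none → 0
1: none → 0
23: none → 0
Total inversions: 8 + 3 + 2 + 3 + 3 + 2 + 0 + 0 + 0 = 21

21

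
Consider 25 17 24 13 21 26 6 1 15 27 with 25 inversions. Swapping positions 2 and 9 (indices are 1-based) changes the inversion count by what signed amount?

-1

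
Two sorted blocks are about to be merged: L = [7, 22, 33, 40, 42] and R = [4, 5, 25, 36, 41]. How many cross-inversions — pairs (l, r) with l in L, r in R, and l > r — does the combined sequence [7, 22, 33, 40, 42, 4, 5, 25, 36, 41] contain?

Count, for every r in R, how many entries of L exceed r:
r = 4: 7, 22, 33, 40, 42 → 5
r = 5: 7, 22, 33, 40, 42 → 5
r = 25: 33, 40, 42 → 3
r = 36: 40, 42 → 2
r = 41: 42 → 1
Cross-inversions: 5 + 5 + 3 + 2 + 1 = 16

There are 16 split inversions.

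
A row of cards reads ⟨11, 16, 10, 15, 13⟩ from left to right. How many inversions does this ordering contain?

5 inversions

Sweep left to right; for each value list the smaller values that follow it:
11 → 10 → 1
16 → 10, 15, 13 → 3
10 → none → 0
15 → 13 → 1
13 → none → 0
Sum: 1 + 3 + 0 + 1 + 0 = 5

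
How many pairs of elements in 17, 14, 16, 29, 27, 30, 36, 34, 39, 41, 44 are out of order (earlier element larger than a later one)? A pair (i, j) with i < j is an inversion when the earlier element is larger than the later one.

For each element, count later entries that are smaller:
17 → 14, 16 → 2
14 → none → 0
16 → none → 0
29 → 27 → 1
27 → none → 0
30 → none → 0
36 → 34 → 1
34 → none → 0
39 → none → 0
41 → none → 0
44 → none → 0
Sum: 2 + 0 + 0 + 1 + 0 + 0 + 1 + 0 + 0 + 0 + 0 = 4

4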